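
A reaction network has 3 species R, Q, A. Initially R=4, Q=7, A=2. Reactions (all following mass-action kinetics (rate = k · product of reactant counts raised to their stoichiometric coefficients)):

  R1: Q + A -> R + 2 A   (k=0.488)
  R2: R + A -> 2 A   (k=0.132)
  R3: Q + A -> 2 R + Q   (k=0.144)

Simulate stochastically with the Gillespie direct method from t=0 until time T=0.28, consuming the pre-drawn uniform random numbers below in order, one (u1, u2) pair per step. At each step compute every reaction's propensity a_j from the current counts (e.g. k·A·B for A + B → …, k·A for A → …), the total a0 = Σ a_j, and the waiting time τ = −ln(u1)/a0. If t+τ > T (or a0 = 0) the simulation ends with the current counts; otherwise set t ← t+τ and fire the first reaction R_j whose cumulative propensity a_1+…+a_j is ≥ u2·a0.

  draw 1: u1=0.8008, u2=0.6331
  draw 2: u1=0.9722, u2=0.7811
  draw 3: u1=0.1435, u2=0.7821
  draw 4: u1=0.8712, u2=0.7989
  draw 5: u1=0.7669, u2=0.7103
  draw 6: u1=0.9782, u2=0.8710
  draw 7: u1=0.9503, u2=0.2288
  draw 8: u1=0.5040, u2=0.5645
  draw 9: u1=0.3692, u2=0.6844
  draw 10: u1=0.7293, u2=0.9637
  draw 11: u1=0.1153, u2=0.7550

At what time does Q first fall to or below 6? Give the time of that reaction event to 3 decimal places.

Threshold first reached at t = 0.022

t=0.000: R=4 Q=7 A=2
Draw 1: a1=6.832, a2=1.056, a3=2.016, a0=9.904; τ=−ln(0.8008)/9.904=0.022 → t=0.022; u2·a0=0.6331·9.904=6.270 ≤ a1=6.832 → R1 fires; R=5 Q=6 A=3
Draw 2: a1=8.784, a2=1.980, a3=2.592, a0=13.356; τ=−ln(0.9722)/13.356=0.002 → t=0.025; u2·a0=0.7811·13.356=10.432; a1=8.784 < 10.432 ≤ a1+a2=10.764 → R2 fires; R=4 Q=6 A=4
Draw 3: a1=11.712, a2=2.112, a3=3.456, a0=17.280; τ=−ln(0.1435)/17.280=0.112 → t=0.137; u2·a0=0.7821·17.280=13.515; a1=11.712 < 13.515 ≤ a1+a2=13.824 → R2 fires; R=3 Q=6 A=5
Draw 4: a1=14.640, a2=1.980, a3=4.320, a0=20.940; τ=−ln(0.8712)/20.940=0.007 → t=0.143; u2·a0=0.7989·20.940=16.729; a1+a2=16.620 < 16.729 ≤ a1+…+a3=20.940 → R3 fires; R=5 Q=6 A=4
Draw 5: a1=11.712, a2=2.640, a3=3.456, a0=17.808; τ=−ln(0.7669)/17.808=0.015 → t=0.158; u2·a0=0.7103·17.808=12.649; a1=11.712 < 12.649 ≤ a1+a2=14.352 → R2 fires; R=4 Q=6 A=5
Draw 6: a1=14.640, a2=2.640, a3=4.320, a0=21.600; τ=−ln(0.9782)/21.600=0.001 → t=0.159; u2·a0=0.8710·21.600=18.814; a1+a2=17.280 < 18.814 ≤ a1+…+a3=21.600 → R3 fires; R=6 Q=6 A=4
Draw 7: a1=11.712, a2=3.168, a3=3.456, a0=18.336; τ=−ln(0.9503)/18.336=0.003 → t=0.162; u2·a0=0.2288·18.336=4.195 ≤ a1=11.712 → R1 fires; R=7 Q=5 A=5
Draw 8: a1=12.200, a2=4.620, a3=3.600, a0=20.420; τ=−ln(0.5040)/20.420=0.034 → t=0.196; u2·a0=0.5645·20.420=11.527 ≤ a1=12.200 → R1 fires; R=8 Q=4 A=6
Draw 9: a1=11.712, a2=6.336, a3=3.456, a0=21.504; τ=−ln(0.3692)/21.504=0.046 → t=0.242; u2·a0=0.6844·21.504=14.717; a1=11.712 < 14.717 ≤ a1+a2=18.048 → R2 fires; R=7 Q=4 A=7
Draw 10: a1=13.664, a2=6.468, a3=4.032, a0=24.164; τ=−ln(0.7293)/24.164=0.013 → t=0.255; u2·a0=0.9637·24.164=23.287; a1+a2=20.132 < 23.287 ≤ a1+…+a3=24.164 → R3 fires; R=9 Q=4 A=6
Draw 11: a1=11.712, a2=7.128, a3=3.456, a0=22.296; τ=−ln(0.1153)/22.296=0.097 → t=0.352 > T=0.28: stop.
Q first becomes ≤ 6 when it reaches 6 at the event at t=0.022.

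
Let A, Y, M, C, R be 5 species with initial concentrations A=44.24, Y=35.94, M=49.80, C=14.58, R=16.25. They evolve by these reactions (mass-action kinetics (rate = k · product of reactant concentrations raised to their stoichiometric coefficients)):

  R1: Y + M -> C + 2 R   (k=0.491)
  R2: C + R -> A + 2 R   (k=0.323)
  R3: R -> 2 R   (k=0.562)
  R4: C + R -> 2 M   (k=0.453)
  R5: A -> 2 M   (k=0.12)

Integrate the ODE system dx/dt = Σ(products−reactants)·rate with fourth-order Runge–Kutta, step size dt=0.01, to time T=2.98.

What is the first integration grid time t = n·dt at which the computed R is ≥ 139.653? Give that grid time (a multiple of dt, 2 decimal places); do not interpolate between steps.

RK4 with dt=0.01: 298 steps to T=2.98. Trajectory (selected grid times):
t=0.00: A=44.24 Y=35.94 M=49.80 C=14.58 R=16.25
t=0.33: A=62.86 Y=0.00 M=77.66 C=0.00 R=94.35
t=0.66: A=60.42 Y=0.00 M=82.54 C=0.00 R=113.58
t=0.99: A=58.07 Y=0.00 M=87.23 C=0.00 R=136.72
t=1.02: A=57.87 Y=0.00 M=87.65 C=0.00 R=139.05
t=1.03: A=57.80 Y=0.00 M=87.79 C=0.00 R=139.83
t=1.32: A=55.82 Y=0.00 M=91.74 C=0.00 R=164.58
t=1.66: A=53.59 Y=0.00 M=96.20 C=0.00 R=199.24
t=1.99: A=51.51 Y=0.00 M=100.37 C=0.00 R=239.84
t=2.32: A=49.51 Y=0.00 M=104.37 C=0.00 R=288.71
t=2.65: A=47.58 Y=0.00 M=108.21 C=0.00 R=347.54
t=2.98: A=45.74 Y=0.00 M=111.91 C=0.00 R=418.36
R(1.02)=139.048 < 139.653 but R(1.03)=139.832 ≥ 139.653, so the first grid time is t=1.03.

Threshold first reached at t = 1.03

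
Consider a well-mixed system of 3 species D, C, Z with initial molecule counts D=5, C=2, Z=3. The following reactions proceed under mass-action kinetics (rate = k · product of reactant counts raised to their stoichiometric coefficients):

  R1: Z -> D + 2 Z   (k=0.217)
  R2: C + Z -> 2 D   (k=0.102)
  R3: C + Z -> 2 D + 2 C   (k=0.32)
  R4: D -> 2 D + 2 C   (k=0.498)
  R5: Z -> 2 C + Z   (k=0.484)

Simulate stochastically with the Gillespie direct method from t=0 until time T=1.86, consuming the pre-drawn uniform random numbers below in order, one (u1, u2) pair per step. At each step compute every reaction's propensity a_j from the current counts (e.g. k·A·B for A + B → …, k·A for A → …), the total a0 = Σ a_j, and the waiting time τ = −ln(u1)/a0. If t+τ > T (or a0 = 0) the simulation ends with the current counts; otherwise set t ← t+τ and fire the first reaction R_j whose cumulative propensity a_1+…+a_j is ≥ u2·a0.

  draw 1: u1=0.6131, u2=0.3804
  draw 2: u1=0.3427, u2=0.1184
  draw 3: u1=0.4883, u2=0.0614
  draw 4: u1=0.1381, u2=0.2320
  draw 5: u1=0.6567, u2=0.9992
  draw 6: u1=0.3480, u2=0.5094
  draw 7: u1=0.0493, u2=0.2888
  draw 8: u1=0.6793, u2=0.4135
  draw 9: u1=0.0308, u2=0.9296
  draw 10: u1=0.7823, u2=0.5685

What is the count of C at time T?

C at T = 13

t=0.000: D=5 C=2 Z=3
Draw 1: a1=0.651, a2=0.612, a3=1.920, a4=2.490, a5=1.452, a0=7.125; τ=−ln(0.6131)/7.125=0.069 → t=0.069; u2·a0=0.3804·7.125=2.710; a1+a2=1.263 < 2.710 ≤ a1+…+a3=3.183 → R3 fires; D=7 C=3 Z=2
Draw 2: a1=0.434, a2=0.612, a3=1.920, a4=3.486, a5=0.968, a0=7.420; τ=−ln(0.3427)/7.420=0.144 → t=0.213; u2·a0=0.1184·7.420=0.879; a1=0.434 < 0.879 ≤ a1+a2=1.046 → R2 fires; D=9 C=2 Z=1
Draw 3: a1=0.217, a2=0.204, a3=0.640, a4=4.482, a5=0.484, a0=6.027; τ=−ln(0.4883)/6.027=0.119 → t=0.332; u2·a0=0.0614·6.027=0.370; a1=0.217 < 0.370 ≤ a1+a2=0.421 → R2 fires; D=11 C=1 Z=0
Draw 4: a1=0.000, a2=0.000, a3=0.000, a4=5.478, a5=0.000, a0=5.478; τ=−ln(0.1381)/5.478=0.361 → t=0.693; u2·a0=0.2320·5.478=1.271; a1+…+a3=0.000 < 1.271 ≤ a1+…+a4=5.478 → R4 fires; D=12 C=3 Z=0
Draw 5: a1=0.000, a2=0.000, a3=0.000, a4=5.976, a5=0.000, a0=5.976; τ=−ln(0.6567)/5.976=0.070 → t=0.764; u2·a0=0.9992·5.976=5.971; a1+…+a3=0.000 < 5.971 ≤ a1+…+a4=5.976 → R4 fires; D=13 C=5 Z=0
Draw 6: a1=0.000, a2=0.000, a3=0.000, a4=6.474, a5=0.000, a0=6.474; τ=−ln(0.3480)/6.474=0.163 → t=0.927; u2·a0=0.5094·6.474=3.298; a1+…+a3=0.000 < 3.298 ≤ a1+…+a4=6.474 → R4 fires; D=14 C=7 Z=0
Draw 7: a1=0.000, a2=0.000, a3=0.000, a4=6.972, a5=0.000, a0=6.972; τ=−ln(0.0493)/6.972=0.432 → t=1.358; u2·a0=0.2888·6.972=2.014; a1+…+a3=0.000 < 2.014 ≤ a1+…+a4=6.972 → R4 fires; D=15 C=9 Z=0
Draw 8: a1=0.000, a2=0.000, a3=0.000, a4=7.470, a5=0.000, a0=7.470; τ=−ln(0.6793)/7.470=0.052 → t=1.410; u2·a0=0.4135·7.470=3.089; a1+…+a3=0.000 < 3.089 ≤ a1+…+a4=7.470 → R4 fires; D=16 C=11 Z=0
Draw 9: a1=0.000, a2=0.000, a3=0.000, a4=7.968, a5=0.000, a0=7.968; τ=−ln(0.0308)/7.968=0.437 → t=1.847; u2·a0=0.9296·7.968=7.407; a1+…+a3=0.000 < 7.407 ≤ a1+…+a4=7.968 → R4 fires; D=17 C=13 Z=0
Draw 10: a1=0.000, a2=0.000, a3=0.000, a4=8.466, a5=0.000, a0=8.466; τ=−ln(0.7823)/8.466=0.029 → t=1.876 > T=1.86: stop.
Read off C at T=1.86: 13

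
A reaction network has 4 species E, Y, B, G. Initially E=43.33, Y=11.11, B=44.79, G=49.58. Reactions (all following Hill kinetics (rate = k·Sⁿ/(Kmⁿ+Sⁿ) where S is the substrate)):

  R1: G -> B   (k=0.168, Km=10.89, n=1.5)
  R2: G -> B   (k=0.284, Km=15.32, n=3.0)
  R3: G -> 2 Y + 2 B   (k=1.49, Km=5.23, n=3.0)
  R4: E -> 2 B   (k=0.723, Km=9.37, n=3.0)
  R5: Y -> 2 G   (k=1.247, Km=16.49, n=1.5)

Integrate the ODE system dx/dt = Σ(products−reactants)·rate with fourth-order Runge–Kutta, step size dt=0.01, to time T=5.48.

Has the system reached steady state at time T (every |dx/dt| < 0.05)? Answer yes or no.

Steady state at T: no

RK4 with dt=0.01: 548 steps to T=5.48. Trajectory (selected grid times):
t=0.00: E=43.33 Y=11.11 B=44.79 G=49.58
t=0.61: E=42.89 Y=12.64 B=47.74 G=48.99
t=1.22: E=42.46 Y=14.13 B=50.69 G=48.46
t=1.83: E=42.02 Y=15.60 B=53.64 G=48.00
t=2.44: E=41.58 Y=17.03 B=56.59 G=47.58
t=3.04: E=41.16 Y=18.43 B=59.48 G=47.22
t=3.65: E=40.72 Y=19.82 B=62.43 G=46.90
t=4.26: E=40.28 Y=21.19 B=65.38 G=46.62
t=4.87: E=39.85 Y=22.55 B=68.32 G=46.37
t=5.48: E=39.41 Y=23.89 B=71.27 G=46.15
Rates at T: R1=0.1507, R2=0.2740, R3=1.4878, R4=0.7134, R5=0.7925
dx/dt at T (Σ net stoichiometry × rate): E=-0.7134, Y=+2.1832, B=+4.8272, G=-0.3276
Largest |dx/dt| is |+4.8272| (B) ≥ 0.05 → not steady.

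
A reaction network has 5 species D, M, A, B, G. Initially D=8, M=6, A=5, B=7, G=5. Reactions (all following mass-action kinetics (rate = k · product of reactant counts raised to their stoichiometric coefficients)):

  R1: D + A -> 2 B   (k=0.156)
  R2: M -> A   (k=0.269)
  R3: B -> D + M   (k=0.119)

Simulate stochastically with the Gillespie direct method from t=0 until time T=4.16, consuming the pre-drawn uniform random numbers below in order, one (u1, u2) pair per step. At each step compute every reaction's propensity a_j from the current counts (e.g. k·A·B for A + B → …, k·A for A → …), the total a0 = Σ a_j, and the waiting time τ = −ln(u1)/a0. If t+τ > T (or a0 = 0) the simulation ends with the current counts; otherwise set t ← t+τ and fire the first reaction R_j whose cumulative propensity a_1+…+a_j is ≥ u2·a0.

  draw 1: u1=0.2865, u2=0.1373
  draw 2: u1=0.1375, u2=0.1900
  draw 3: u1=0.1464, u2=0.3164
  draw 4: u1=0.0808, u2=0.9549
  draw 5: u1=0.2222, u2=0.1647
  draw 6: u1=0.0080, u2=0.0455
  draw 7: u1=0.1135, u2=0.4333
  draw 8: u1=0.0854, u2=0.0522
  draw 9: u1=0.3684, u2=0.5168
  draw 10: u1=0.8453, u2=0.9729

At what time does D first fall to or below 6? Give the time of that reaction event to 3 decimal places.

Threshold first reached at t = 0.425

t=0.000: D=8 M=6 A=5 B=7 G=5
Draw 1: a1=6.240, a2=1.614, a3=0.833, a0=8.687; τ=−ln(0.2865)/8.687=0.144 → t=0.144; u2·a0=0.1373·8.687=1.193 ≤ a1=6.240 → R1 fires; D=7 M=6 A=4 B=9 G=5
Draw 2: a1=4.368, a2=1.614, a3=1.071, a0=7.053; τ=−ln(0.1375)/7.053=0.281 → t=0.425; u2·a0=0.1900·7.053=1.340 ≤ a1=4.368 → R1 fires; D=6 M=6 A=3 B=11 G=5
Draw 3: a1=2.808, a2=1.614, a3=1.309, a0=5.731; τ=−ln(0.1464)/5.731=0.335 → t=0.760; u2·a0=0.3164·5.731=1.813 ≤ a1=2.808 → R1 fires; D=5 M=6 A=2 B=13 G=5
Draw 4: a1=1.560, a2=1.614, a3=1.547, a0=4.721; τ=−ln(0.0808)/4.721=0.533 → t=1.293; u2·a0=0.9549·4.721=4.508; a1+a2=3.174 < 4.508 ≤ a1+…+a3=4.721 → R3 fires; D=6 M=7 A=2 B=12 G=5
Draw 5: a1=1.872, a2=1.883, a3=1.428, a0=5.183; τ=−ln(0.2222)/5.183=0.290 → t=1.584; u2·a0=0.1647·5.183=0.854 ≤ a1=1.872 → R1 fires; D=5 M=7 A=1 B=14 G=5
Draw 6: a1=0.780, a2=1.883, a3=1.666, a0=4.329; τ=−ln(0.0080)/4.329=1.115 → t=2.699; u2·a0=0.0455·4.329=0.197 ≤ a1=0.780 → R1 fires; D=4 M=7 A=0 B=16 G=5
Draw 7: a1=0.000, a2=1.883, a3=1.904, a0=3.787; τ=−ln(0.1135)/3.787=0.575 → t=3.274; u2·a0=0.4333·3.787=1.641; a1=0.000 < 1.641 ≤ a1+a2=1.883 → R2 fires; D=4 M=6 A=1 B=16 G=5
Draw 8: a1=0.624, a2=1.614, a3=1.904, a0=4.142; τ=−ln(0.0854)/4.142=0.594 → t=3.868; u2·a0=0.0522·4.142=0.216 ≤ a1=0.624 → R1 fires; D=3 M=6 A=0 B=18 G=5
Draw 9: a1=0.000, a2=1.614, a3=2.142, a0=3.756; τ=−ln(0.3684)/3.756=0.266 → t=4.133; u2·a0=0.5168·3.756=1.941; a1+a2=1.614 < 1.941 ≤ a1+…+a3=3.756 → R3 fires; D=4 M=7 A=0 B=17 G=5
Draw 10: a1=0.000, a2=1.883, a3=2.023, a0=3.906; τ=−ln(0.8453)/3.906=0.043 → t=4.176 > T=4.16: stop.
D first becomes ≤ 6 when it reaches 6 at the event at t=0.425.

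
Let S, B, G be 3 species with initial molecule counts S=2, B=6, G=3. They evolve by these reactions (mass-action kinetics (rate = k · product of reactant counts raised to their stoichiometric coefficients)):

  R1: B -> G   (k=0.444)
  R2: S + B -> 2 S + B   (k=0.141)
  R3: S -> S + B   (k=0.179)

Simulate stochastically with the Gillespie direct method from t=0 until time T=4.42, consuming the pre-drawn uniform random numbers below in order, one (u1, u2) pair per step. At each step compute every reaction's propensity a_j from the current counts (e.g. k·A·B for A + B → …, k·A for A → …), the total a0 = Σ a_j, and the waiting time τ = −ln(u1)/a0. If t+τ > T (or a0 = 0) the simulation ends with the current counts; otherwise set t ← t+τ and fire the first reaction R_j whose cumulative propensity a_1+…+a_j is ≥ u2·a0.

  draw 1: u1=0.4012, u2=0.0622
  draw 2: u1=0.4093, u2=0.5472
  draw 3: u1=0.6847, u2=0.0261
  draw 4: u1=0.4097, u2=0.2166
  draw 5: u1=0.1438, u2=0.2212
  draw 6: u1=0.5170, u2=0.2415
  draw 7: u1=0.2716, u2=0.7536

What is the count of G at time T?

t=0.000: S=2 B=6 G=3
Draw 1: a1=2.664, a2=1.692, a3=0.358, a0=4.714; τ=−ln(0.4012)/4.714=0.194 → t=0.194; u2·a0=0.0622·4.714=0.293 ≤ a1=2.664 → R1 fires; S=2 B=5 G=4
Draw 2: a1=2.220, a2=1.410, a3=0.358, a0=3.988; τ=−ln(0.4093)/3.988=0.224 → t=0.418; u2·a0=0.5472·3.988=2.182 ≤ a1=2.220 → R1 fires; S=2 B=4 G=5
Draw 3: a1=1.776, a2=1.128, a3=0.358, a0=3.262; τ=−ln(0.6847)/3.262=0.116 → t=0.534; u2·a0=0.0261·3.262=0.085 ≤ a1=1.776 → R1 fires; S=2 B=3 G=6
Draw 4: a1=1.332, a2=0.846, a3=0.358, a0=2.536; τ=−ln(0.4097)/2.536=0.352 → t=0.886; u2·a0=0.2166·2.536=0.549 ≤ a1=1.332 → R1 fires; S=2 B=2 G=7
Draw 5: a1=0.888, a2=0.564, a3=0.358, a0=1.810; τ=−ln(0.1438)/1.810=1.071 → t=1.957; u2·a0=0.2212·1.810=0.400 ≤ a1=0.888 → R1 fires; S=2 B=1 G=8
Draw 6: a1=0.444, a2=0.282, a3=0.358, a0=1.084; τ=−ln(0.5170)/1.084=0.609 → t=2.566; u2·a0=0.2415·1.084=0.262 ≤ a1=0.444 → R1 fires; S=2 B=0 G=9
Draw 7: a1=0.000, a2=0.000, a3=0.358, a0=0.358; τ=−ln(0.2716)/0.358=3.641 → t=6.207 > T=4.42: stop.
Read off G at T=4.42: 9

G at T = 9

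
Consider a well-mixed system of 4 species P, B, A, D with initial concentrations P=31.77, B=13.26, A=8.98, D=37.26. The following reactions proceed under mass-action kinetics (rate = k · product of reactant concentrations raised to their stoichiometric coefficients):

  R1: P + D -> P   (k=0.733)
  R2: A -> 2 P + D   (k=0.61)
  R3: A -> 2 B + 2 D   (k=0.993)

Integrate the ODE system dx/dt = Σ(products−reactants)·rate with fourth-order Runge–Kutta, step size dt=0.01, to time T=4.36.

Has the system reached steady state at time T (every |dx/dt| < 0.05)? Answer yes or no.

Steady state at T: yes

RK4 with dt=0.01: 436 steps to T=4.36. Trajectory (selected grid times):
t=0.00: P=31.77 B=13.26 A=8.98 D=37.26
t=0.48: P=35.44 B=19.23 A=4.16 D=0.45
t=0.97: P=37.16 B=22.04 A=1.90 D=0.19
t=1.45: P=37.94 B=23.30 A=0.88 D=0.09
t=1.94: P=38.30 B=23.89 A=0.40 D=0.04
t=2.42: P=38.46 B=24.16 A=0.19 D=0.02
t=2.91: P=38.54 B=24.28 A=0.08 D=0.01
t=3.39: P=38.57 B=24.34 A=0.04 D=0.00
t=3.88: P=38.59 B=24.36 A=0.02 D=0.00
t=4.36: P=38.60 B=24.38 A=0.01 D=0.00
Rates at T: R1=0.0228, R2=0.0050, R3=0.0082
dx/dt at T (Σ net stoichiometry × rate): P=+0.0101, B=+0.0164, A=-0.0133, D=-0.0013
Largest |dx/dt| is |+0.0164| (B) < 0.05 → steady.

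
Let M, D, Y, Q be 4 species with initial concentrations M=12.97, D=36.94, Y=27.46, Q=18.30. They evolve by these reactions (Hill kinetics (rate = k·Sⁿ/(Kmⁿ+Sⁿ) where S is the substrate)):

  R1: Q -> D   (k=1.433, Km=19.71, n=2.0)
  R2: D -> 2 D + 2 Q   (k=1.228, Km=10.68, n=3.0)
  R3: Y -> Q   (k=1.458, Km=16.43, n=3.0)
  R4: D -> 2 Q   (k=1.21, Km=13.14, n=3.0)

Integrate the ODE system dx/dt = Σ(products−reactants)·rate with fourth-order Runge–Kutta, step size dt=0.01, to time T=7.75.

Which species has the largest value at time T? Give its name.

RK4 with dt=0.01: 775 steps to T=7.75. Trajectory (selected grid times):
t=0.00: M=12.97 D=36.94 Y=27.46 Q=18.30
t=0.86: M=12.97 D=37.61 Y=26.44 Q=22.74
t=1.72: M=12.97 D=38.41 Y=25.44 Q=27.05
t=2.58: M=12.97 D=39.28 Y=24.46 Q=31.25
t=3.44: M=12.97 D=40.23 Y=23.51 Q=35.37
t=4.31: M=12.97 D=41.23 Y=22.58 Q=39.46
t=5.17: M=12.97 D=42.27 Y=21.69 Q=43.44
t=6.03: M=12.97 D=43.33 Y=20.84 Q=47.36
t=6.89: M=12.97 D=44.42 Y=20.01 Q=51.23
t=7.75: M=12.97 D=45.53 Y=19.22 Q=55.05
At T=7.75: M=12.97 D=45.53 Y=19.22 Q=55.05; the largest is Q.

Dominant species at T: Q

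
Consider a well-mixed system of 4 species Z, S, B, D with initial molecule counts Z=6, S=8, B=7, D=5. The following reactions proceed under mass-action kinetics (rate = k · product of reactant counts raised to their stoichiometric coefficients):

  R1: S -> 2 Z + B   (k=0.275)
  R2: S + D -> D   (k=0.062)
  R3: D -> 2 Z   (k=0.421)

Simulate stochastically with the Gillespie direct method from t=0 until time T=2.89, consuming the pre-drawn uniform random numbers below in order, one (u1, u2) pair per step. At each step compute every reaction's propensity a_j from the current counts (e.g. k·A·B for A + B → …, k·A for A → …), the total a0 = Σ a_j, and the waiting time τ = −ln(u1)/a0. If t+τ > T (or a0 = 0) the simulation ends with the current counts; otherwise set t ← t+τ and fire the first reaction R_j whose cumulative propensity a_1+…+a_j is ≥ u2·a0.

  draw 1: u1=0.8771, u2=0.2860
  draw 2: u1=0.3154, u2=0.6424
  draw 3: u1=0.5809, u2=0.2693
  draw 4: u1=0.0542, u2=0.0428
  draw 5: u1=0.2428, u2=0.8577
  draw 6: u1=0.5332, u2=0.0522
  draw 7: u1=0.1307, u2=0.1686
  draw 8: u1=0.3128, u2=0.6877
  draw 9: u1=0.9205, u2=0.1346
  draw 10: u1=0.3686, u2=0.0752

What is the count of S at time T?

t=0.000: Z=6 S=8 B=7 D=5
Draw 1: a1=2.200, a2=2.480, a3=2.105, a0=6.785; τ=−ln(0.8771)/6.785=0.019 → t=0.019; u2·a0=0.2860·6.785=1.941 ≤ a1=2.200 → R1 fires; Z=8 S=7 B=8 D=5
Draw 2: a1=1.925, a2=2.170, a3=2.105, a0=6.200; τ=−ln(0.3154)/6.200=0.186 → t=0.205; u2·a0=0.6424·6.200=3.983; a1=1.925 < 3.983 ≤ a1+a2=4.095 → R2 fires; Z=8 S=6 B=8 D=5
Draw 3: a1=1.650, a2=1.860, a3=2.105, a0=5.615; τ=−ln(0.5809)/5.615=0.097 → t=0.302; u2·a0=0.2693·5.615=1.512 ≤ a1=1.650 → R1 fires; Z=10 S=5 B=9 D=5
Draw 4: a1=1.375, a2=1.550, a3=2.105, a0=5.030; τ=−ln(0.0542)/5.030=0.580 → t=0.882; u2·a0=0.0428·5.030=0.215 ≤ a1=1.375 → R1 fires; Z=12 S=4 B=10 D=5
Draw 5: a1=1.100, a2=1.240, a3=2.105, a0=4.445; τ=−ln(0.2428)/4.445=0.318 → t=1.200; u2·a0=0.8577·4.445=3.812; a1+a2=2.340 < 3.812 ≤ a1+…+a3=4.445 → R3 fires; Z=14 S=4 B=10 D=4
Draw 6: a1=1.100, a2=0.992, a3=1.684, a0=3.776; τ=−ln(0.5332)/3.776=0.167 → t=1.367; u2·a0=0.0522·3.776=0.197 ≤ a1=1.100 → R1 fires; Z=16 S=3 B=11 D=4
Draw 7: a1=0.825, a2=0.744, a3=1.684, a0=3.253; τ=−ln(0.1307)/3.253=0.626 → t=1.992; u2·a0=0.1686·3.253=0.548 ≤ a1=0.825 → R1 fires; Z=18 S=2 B=12 D=4
Draw 8: a1=0.550, a2=0.496, a3=1.684, a0=2.730; τ=−ln(0.3128)/2.730=0.426 → t=2.418; u2·a0=0.6877·2.730=1.877; a1+a2=1.046 < 1.877 ≤ a1+…+a3=2.730 → R3 fires; Z=20 S=2 B=12 D=3
Draw 9: a1=0.550, a2=0.372, a3=1.263, a0=2.185; τ=−ln(0.9205)/2.185=0.038 → t=2.456; u2·a0=0.1346·2.185=0.294 ≤ a1=0.550 → R1 fires; Z=22 S=1 B=13 D=3
Draw 10: a1=0.275, a2=0.186, a3=1.263, a0=1.724; τ=−ln(0.3686)/1.724=0.579 → t=3.035 > T=2.89: stop.
Read off S at T=2.89: 1

S at T = 1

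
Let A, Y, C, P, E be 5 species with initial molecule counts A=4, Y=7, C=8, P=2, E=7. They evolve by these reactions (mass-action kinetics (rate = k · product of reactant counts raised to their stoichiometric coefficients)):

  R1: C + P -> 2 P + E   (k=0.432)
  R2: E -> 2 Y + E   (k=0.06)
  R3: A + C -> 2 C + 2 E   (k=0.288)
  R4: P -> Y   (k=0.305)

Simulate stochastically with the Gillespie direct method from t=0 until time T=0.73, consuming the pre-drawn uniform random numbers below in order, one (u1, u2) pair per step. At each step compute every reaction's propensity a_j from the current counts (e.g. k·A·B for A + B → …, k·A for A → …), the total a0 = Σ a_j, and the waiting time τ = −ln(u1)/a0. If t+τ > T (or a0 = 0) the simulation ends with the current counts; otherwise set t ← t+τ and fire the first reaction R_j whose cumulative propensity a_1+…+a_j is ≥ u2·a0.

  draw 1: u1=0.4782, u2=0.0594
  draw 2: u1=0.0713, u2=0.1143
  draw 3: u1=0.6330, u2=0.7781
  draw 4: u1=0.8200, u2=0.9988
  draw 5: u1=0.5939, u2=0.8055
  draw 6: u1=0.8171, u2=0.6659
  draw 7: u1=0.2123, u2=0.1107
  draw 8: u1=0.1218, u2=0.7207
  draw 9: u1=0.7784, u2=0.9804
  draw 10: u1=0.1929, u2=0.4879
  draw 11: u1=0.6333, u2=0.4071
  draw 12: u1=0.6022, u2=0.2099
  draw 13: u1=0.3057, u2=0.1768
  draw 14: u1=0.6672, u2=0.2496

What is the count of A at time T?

t=0.000: A=4 Y=7 C=8 P=2 E=7
Draw 1: a1=6.912, a2=0.420, a3=9.216, a4=0.610, a0=17.158; τ=−ln(0.4782)/17.158=0.043 → t=0.043; u2·a0=0.0594·17.158=1.019 ≤ a1=6.912 → R1 fires; A=4 Y=7 C=7 P=3 E=8
Draw 2: a1=9.072, a2=0.480, a3=8.064, a4=0.915, a0=18.531; τ=−ln(0.0713)/18.531=0.143 → t=0.186; u2·a0=0.1143·18.531=2.118 ≤ a1=9.072 → R1 fires; A=4 Y=7 C=6 P=4 E=9
Draw 3: a1=10.368, a2=0.540, a3=6.912, a4=1.220, a0=19.040; τ=−ln(0.6330)/19.040=0.024 → t=0.210; u2·a0=0.7781·19.040=14.815; a1+a2=10.908 < 14.815 ≤ a1+…+a3=17.820 → R3 fires; A=3 Y=7 C=7 P=4 E=11
Draw 4: a1=12.096, a2=0.660, a3=6.048, a4=1.220, a0=20.024; τ=−ln(0.8200)/20.024=0.010 → t=0.219; u2·a0=0.9988·20.024=20.000; a1+…+a3=18.804 < 20.000 ≤ a1+…+a4=20.024 → R4 fires; A=3 Y=8 C=7 P=3 E=11
Draw 5: a1=9.072, a2=0.660, a3=6.048, a4=0.915, a0=16.695; τ=−ln(0.5939)/16.695=0.031 → t=0.251; u2·a0=0.8055·16.695=13.448; a1+a2=9.732 < 13.448 ≤ a1+…+a3=15.780 → R3 fires; A=2 Y=8 C=8 P=3 E=13
Draw 6: a1=10.368, a2=0.780, a3=4.608, a4=0.915, a0=16.671; τ=−ln(0.8171)/16.671=0.012 → t=0.263; u2·a0=0.6659·16.671=11.101; a1=10.368 < 11.101 ≤ a1+a2=11.148 → R2 fires; A=2 Y=10 C=8 P=3 E=13
Draw 7: a1=10.368, a2=0.780, a3=4.608, a4=0.915, a0=16.671; τ=−ln(0.2123)/16.671=0.093 → t=0.356; u2·a0=0.1107·16.671=1.845 ≤ a1=10.368 → R1 fires; A=2 Y=10 C=7 P=4 E=14
Draw 8: a1=12.096, a2=0.840, a3=4.032, a4=1.220, a0=18.188; τ=−ln(0.1218)/18.188=0.116 → t=0.471; u2·a0=0.7207·18.188=13.108; a1+a2=12.936 < 13.108 ≤ a1+…+a3=16.968 → R3 fires; A=1 Y=10 C=8 P=4 E=16
Draw 9: a1=13.824, a2=0.960, a3=2.304, a4=1.220, a0=18.308; τ=−ln(0.7784)/18.308=0.014 → t=0.485; u2·a0=0.9804·18.308=17.949; a1+…+a3=17.088 < 17.949 ≤ a1+…+a4=18.308 → R4 fires; A=1 Y=11 C=8 P=3 E=16
Draw 10: a1=10.368, a2=0.960, a3=2.304, a4=0.915, a0=14.547; τ=−ln(0.1929)/14.547=0.113 → t=0.598; u2·a0=0.4879·14.547=7.097 ≤ a1=10.368 → R1 fires; A=1 Y=11 C=7 P=4 E=17
Draw 11: a1=12.096, a2=1.020, a3=2.016, a4=1.220, a0=16.352; τ=−ln(0.6333)/16.352=0.028 → t=0.626; u2·a0=0.4071·16.352=6.657 ≤ a1=12.096 → R1 fires; A=1 Y=11 C=6 P=5 E=18
Draw 12: a1=12.960, a2=1.080, a3=1.728, a4=1.525, a0=17.293; τ=−ln(0.6022)/17.293=0.029 → t=0.656; u2·a0=0.2099·17.293=3.630 ≤ a1=12.960 → R1 fires; A=1 Y=11 C=5 P=6 E=19
Draw 13: a1=12.960, a2=1.140, a3=1.440, a4=1.830, a0=17.370; τ=−ln(0.3057)/17.370=0.068 → t=0.724; u2·a0=0.1768·17.370=3.071 ≤ a1=12.960 → R1 fires; A=1 Y=11 C=4 P=7 E=20
Draw 14: a1=12.096, a2=1.200, a3=1.152, a4=2.135, a0=16.583; τ=−ln(0.6672)/16.583=0.024 → t=0.748 > T=0.73: stop.
Read off A at T=0.73: 1

A at T = 1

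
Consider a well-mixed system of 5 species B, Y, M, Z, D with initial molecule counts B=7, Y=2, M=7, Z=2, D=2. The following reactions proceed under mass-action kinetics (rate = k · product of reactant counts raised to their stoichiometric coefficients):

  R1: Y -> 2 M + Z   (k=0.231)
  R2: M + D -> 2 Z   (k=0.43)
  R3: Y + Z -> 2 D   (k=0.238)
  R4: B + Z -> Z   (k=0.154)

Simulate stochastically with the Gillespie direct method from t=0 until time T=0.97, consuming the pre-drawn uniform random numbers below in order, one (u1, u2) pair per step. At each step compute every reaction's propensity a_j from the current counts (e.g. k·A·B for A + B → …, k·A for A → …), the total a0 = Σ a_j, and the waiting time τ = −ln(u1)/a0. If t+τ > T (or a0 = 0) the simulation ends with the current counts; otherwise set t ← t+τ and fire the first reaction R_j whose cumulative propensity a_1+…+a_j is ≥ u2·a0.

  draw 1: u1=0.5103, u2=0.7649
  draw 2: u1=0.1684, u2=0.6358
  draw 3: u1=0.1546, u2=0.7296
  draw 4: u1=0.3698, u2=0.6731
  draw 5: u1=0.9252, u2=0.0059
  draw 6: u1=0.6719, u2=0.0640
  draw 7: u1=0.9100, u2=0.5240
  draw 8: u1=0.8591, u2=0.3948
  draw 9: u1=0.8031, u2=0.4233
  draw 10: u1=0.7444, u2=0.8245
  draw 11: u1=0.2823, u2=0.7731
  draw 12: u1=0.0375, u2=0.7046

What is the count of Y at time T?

t=0.000: B=7 Y=2 M=7 Z=2 D=2
Draw 1: a1=0.462, a2=6.020, a3=0.952, a4=2.156, a0=9.590; τ=−ln(0.5103)/9.590=0.070 → t=0.070; u2·a0=0.7649·9.590=7.335; a1+a2=6.482 < 7.335 ≤ a1+…+a3=7.434 → R3 fires; B=7 Y=1 M=7 Z=1 D=4
Draw 2: a1=0.231, a2=12.040, a3=0.238, a4=1.078, a0=13.587; τ=−ln(0.1684)/13.587=0.131 → t=0.201; u2·a0=0.6358·13.587=8.639; a1=0.231 < 8.639 ≤ a1+a2=12.271 → R2 fires; B=7 Y=1 M=6 Z=3 D=3
Draw 3: a1=0.231, a2=7.740, a3=0.714, a4=3.234, a0=11.919; τ=−ln(0.1546)/11.919=0.157 → t=0.358; u2·a0=0.7296·11.919=8.696; a1+…+a3=8.685 < 8.696 ≤ a1+…+a4=11.919 → R4 fires; B=6 Y=1 M=6 Z=3 D=3
Draw 4: a1=0.231, a2=7.740, a3=0.714, a4=2.772, a0=11.457; τ=−ln(0.3698)/11.457=0.087 → t=0.445; u2·a0=0.6731·11.457=7.712; a1=0.231 < 7.712 ≤ a1+a2=7.971 → R2 fires; B=6 Y=1 M=5 Z=5 D=2
Draw 5: a1=0.231, a2=4.300, a3=1.190, a4=4.620, a0=10.341; τ=−ln(0.9252)/10.341=0.008 → t=0.452; u2·a0=0.0059·10.341=0.061 ≤ a1=0.231 → R1 fires; B=6 Y=0 M=7 Z=6 D=2
Draw 6: a1=0.000, a2=6.020, a3=0.000, a4=5.544, a0=11.564; τ=−ln(0.6719)/11.564=0.034 → t=0.487; u2·a0=0.0640·11.564=0.740; a1=0.000 < 0.740 ≤ a1+a2=6.020 → R2 fires; B=6 Y=0 M=6 Z=8 D=1
Draw 7: a1=0.000, a2=2.580, a3=0.000, a4=7.392, a0=9.972; τ=−ln(0.9100)/9.972=0.009 → t=0.496; u2·a0=0.5240·9.972=5.225; a1+…+a3=2.580 < 5.225 ≤ a1+…+a4=9.972 → R4 fires; B=5 Y=0 M=6 Z=8 D=1
Draw 8: a1=0.000, a2=2.580, a3=0.000, a4=6.160, a0=8.740; τ=−ln(0.8591)/8.740=0.017 → t=0.513; u2·a0=0.3948·8.740=3.451; a1+…+a3=2.580 < 3.451 ≤ a1+…+a4=8.740 → R4 fires; B=4 Y=0 M=6 Z=8 D=1
Draw 9: a1=0.000, a2=2.580, a3=0.000, a4=4.928, a0=7.508; τ=−ln(0.8031)/7.508=0.029 → t=0.543; u2·a0=0.4233·7.508=3.178; a1+…+a3=2.580 < 3.178 ≤ a1+…+a4=7.508 → R4 fires; B=3 Y=0 M=6 Z=8 D=1
Draw 10: a1=0.000, a2=2.580, a3=0.000, a4=3.696, a0=6.276; τ=−ln(0.7444)/6.276=0.047 → t=0.590; u2·a0=0.8245·6.276=5.175; a1+…+a3=2.580 < 5.175 ≤ a1+…+a4=6.276 → R4 fires; B=2 Y=0 M=6 Z=8 D=1
Draw 11: a1=0.000, a2=2.580, a3=0.000, a4=2.464, a0=5.044; τ=−ln(0.2823)/5.044=0.251 → t=0.840; u2·a0=0.7731·5.044=3.900; a1+…+a3=2.580 < 3.900 ≤ a1+…+a4=5.044 → R4 fires; B=1 Y=0 M=6 Z=8 D=1
Draw 12: a1=0.000, a2=2.580, a3=0.000, a4=1.232, a0=3.812; τ=−ln(0.0375)/3.812=0.861 → t=1.702 > T=0.97: stop.
Read off Y at T=0.97: 0

Y at T = 0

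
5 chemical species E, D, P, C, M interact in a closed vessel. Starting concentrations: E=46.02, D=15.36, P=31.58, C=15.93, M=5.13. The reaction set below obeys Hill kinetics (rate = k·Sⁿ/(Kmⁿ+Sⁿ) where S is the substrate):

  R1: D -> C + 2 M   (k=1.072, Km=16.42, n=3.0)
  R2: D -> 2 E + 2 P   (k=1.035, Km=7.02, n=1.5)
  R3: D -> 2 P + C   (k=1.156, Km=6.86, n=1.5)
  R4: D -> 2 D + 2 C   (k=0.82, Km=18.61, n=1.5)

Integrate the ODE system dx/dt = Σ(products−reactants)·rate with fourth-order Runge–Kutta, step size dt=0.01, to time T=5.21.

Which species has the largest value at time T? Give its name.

RK4 with dt=0.01: 521 steps to T=5.21. Trajectory (selected grid times):
t=0.00: E=46.02 D=15.36 P=31.58 C=15.93 M=5.13
t=0.58: E=46.93 D=14.33 P=33.51 C=17.10 M=5.66
t=1.16: E=47.81 D=13.35 P=35.38 C=18.20 M=6.12
t=1.74: E=48.66 D=12.41 P=37.20 C=19.23 M=6.53
t=2.32: E=49.49 D=11.51 P=38.97 C=20.20 M=6.87
t=2.89: E=50.28 D=10.68 P=40.64 C=21.08 M=7.16
t=3.47: E=51.04 D=9.88 P=42.27 C=21.91 M=7.41
t=4.05: E=51.78 D=9.12 P=43.84 C=22.68 M=7.61
t=4.63: E=52.48 D=8.41 P=45.33 C=23.39 M=7.77
t=5.21: E=53.14 D=7.74 P=46.74 C=24.05 M=7.91
At T=5.21: E=53.14 D=7.74 P=46.74 C=24.05 M=7.91; the largest is E.

Dominant species at T: E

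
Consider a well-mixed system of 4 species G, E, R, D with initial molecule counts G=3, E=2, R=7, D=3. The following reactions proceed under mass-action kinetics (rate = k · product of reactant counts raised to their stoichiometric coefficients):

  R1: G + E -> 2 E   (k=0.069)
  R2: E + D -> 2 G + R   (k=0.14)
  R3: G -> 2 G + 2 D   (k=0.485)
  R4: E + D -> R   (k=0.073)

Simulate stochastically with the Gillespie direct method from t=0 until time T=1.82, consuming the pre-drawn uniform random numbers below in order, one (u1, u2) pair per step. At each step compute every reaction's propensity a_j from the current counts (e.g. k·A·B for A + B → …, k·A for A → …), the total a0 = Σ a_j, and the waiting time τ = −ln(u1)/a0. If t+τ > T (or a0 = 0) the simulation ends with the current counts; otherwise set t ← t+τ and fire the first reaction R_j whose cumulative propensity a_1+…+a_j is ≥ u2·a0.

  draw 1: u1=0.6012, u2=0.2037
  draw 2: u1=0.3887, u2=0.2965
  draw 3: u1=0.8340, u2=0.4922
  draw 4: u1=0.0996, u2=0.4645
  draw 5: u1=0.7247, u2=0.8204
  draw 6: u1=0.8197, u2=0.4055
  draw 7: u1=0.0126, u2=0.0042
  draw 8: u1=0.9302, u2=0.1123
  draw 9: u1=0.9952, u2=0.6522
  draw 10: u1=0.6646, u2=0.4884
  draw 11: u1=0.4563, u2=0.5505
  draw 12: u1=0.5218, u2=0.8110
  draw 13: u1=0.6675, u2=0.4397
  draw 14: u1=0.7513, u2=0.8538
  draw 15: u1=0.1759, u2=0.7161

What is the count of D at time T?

t=0.000: G=3 E=2 R=7 D=3
Draw 1: a1=0.414, a2=0.840, a3=1.455, a4=0.438, a0=3.147; τ=−ln(0.6012)/3.147=0.162 → t=0.162; u2·a0=0.2037·3.147=0.641; a1=0.414 < 0.641 ≤ a1+a2=1.254 → R2 fires; G=5 E=1 R=8 D=2
Draw 2: a1=0.345, a2=0.280, a3=2.425, a4=0.146, a0=3.196; τ=−ln(0.3887)/3.196=0.296 → t=0.457; u2·a0=0.2965·3.196=0.948; a1+a2=0.625 < 0.948 ≤ a1+…+a3=3.050 → R3 fires; G=6 E=1 R=8 D=4
Draw 3: a1=0.414, a2=0.560, a3=2.910, a4=0.292, a0=4.176; τ=−ln(0.8340)/4.176=0.043 → t=0.501; u2·a0=0.4922·4.176=2.055; a1+a2=0.974 < 2.055 ≤ a1+…+a3=3.884 → R3 fires; G=7 E=1 R=8 D=6
Draw 4: a1=0.483, a2=0.840, a3=3.395, a4=0.438, a0=5.156; τ=−ln(0.0996)/5.156=0.447 → t=0.948; u2·a0=0.4645·5.156=2.395; a1+a2=1.323 < 2.395 ≤ a1+…+a3=4.718 → R3 fires; G=8 E=1 R=8 D=8
Draw 5: a1=0.552, a2=1.120, a3=3.880, a4=0.584, a0=6.136; τ=−ln(0.7247)/6.136=0.052 → t=1.001; u2·a0=0.8204·6.136=5.034; a1+a2=1.672 < 5.034 ≤ a1+…+a3=5.552 → R3 fires; G=9 E=1 R=8 D=10
Draw 6: a1=0.621, a2=1.400, a3=4.365, a4=0.730, a0=7.116; τ=−ln(0.8197)/7.116=0.028 → t=1.029; u2·a0=0.4055·7.116=2.886; a1+a2=2.021 < 2.886 ≤ a1+…+a3=6.386 → R3 fires; G=10 E=1 R=8 D=12
Draw 7: a1=0.690, a2=1.680, a3=4.850, a4=0.876, a0=8.096; τ=−ln(0.0126)/8.096=0.540 → t=1.569; u2·a0=0.0042·8.096=0.034 ≤ a1=0.690 → R1 fires; G=9 E=2 R=8 D=12
Draw 8: a1=1.242, a2=3.360, a3=4.365, a4=1.752, a0=10.719; τ=−ln(0.9302)/10.719=0.007 → t=1.576; u2·a0=0.1123·10.719=1.204 ≤ a1=1.242 → R1 fires; G=8 E=3 R=8 D=12
Draw 9: a1=1.656, a2=5.040, a3=3.880, a4=2.628, a0=13.204; τ=−ln(0.9952)/13.204=0.000 → t=1.576; u2·a0=0.6522·13.204=8.612; a1+a2=6.696 < 8.612 ≤ a1+…+a3=10.576 → R3 fires; G=9 E=3 R=8 D=14
Draw 10: a1=1.863, a2=5.880, a3=4.365, a4=3.066, a0=15.174; τ=−ln(0.6646)/15.174=0.027 → t=1.603; u2·a0=0.4884·15.174=7.411; a1=1.863 < 7.411 ≤ a1+a2=7.743 → R2 fires; G=11 E=2 R=9 D=13
Draw 11: a1=1.518, a2=3.640, a3=5.335, a4=1.898, a0=12.391; τ=−ln(0.4563)/12.391=0.063 → t=1.666; u2·a0=0.5505·12.391=6.821; a1+a2=5.158 < 6.821 ≤ a1+…+a3=10.493 → R3 fires; G=12 E=2 R=9 D=15
Draw 12: a1=1.656, a2=4.200, a3=5.820, a4=2.190, a0=13.866; τ=−ln(0.5218)/13.866=0.047 → t=1.713; u2·a0=0.8110·13.866=11.245; a1+a2=5.856 < 11.245 ≤ a1+…+a3=11.676 → R3 fires; G=13 E=2 R=9 D=17
Draw 13: a1=1.794, a2=4.760, a3=6.305, a4=2.482, a0=15.341; τ=−ln(0.6675)/15.341=0.026 → t=1.739; u2·a0=0.4397·15.341=6.745; a1+a2=6.554 < 6.745 ≤ a1+…+a3=12.859 → R3 fires; G=14 E=2 R=9 D=19
Draw 14: a1=1.932, a2=5.320, a3=6.790, a4=2.774, a0=16.816; τ=−ln(0.7513)/16.816=0.017 → t=1.756; u2·a0=0.8538·16.816=14.358; a1+…+a3=14.042 < 14.358 ≤ a1+…+a4=16.816 → R4 fires; G=14 E=1 R=10 D=18
Draw 15: a1=0.966, a2=2.520, a3=6.790, a4=1.314, a0=11.590; τ=−ln(0.1759)/11.590=0.150 → t=1.906 > T=1.82: stop.
Read off D at T=1.82: 18

D at T = 18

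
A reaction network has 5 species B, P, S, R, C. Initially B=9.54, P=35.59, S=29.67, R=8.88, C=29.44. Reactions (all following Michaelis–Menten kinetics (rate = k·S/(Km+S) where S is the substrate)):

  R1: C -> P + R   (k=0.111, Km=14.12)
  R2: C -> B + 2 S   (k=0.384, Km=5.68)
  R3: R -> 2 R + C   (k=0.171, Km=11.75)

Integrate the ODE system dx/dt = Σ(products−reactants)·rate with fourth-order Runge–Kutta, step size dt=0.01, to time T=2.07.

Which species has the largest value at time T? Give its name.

RK4 with dt=0.01: 207 steps to T=2.07. Trajectory (selected grid times):
t=0.00: B=9.54 P=35.59 S=29.67 R=8.88 C=29.44
t=0.23: B=9.61 P=35.61 S=29.82 R=8.91 C=29.37
t=0.46: B=9.69 P=35.62 S=29.97 R=8.95 C=29.29
t=0.69: B=9.76 P=35.64 S=30.11 R=8.98 C=29.22
t=0.92: B=9.84 P=35.66 S=30.26 R=9.02 C=29.14
t=1.15: B=9.91 P=35.68 S=30.41 R=9.05 C=29.07
t=1.38: B=9.98 P=35.69 S=30.56 R=9.09 C=29.00
t=1.61: B=10.06 P=35.71 S=30.71 R=9.12 C=28.92
t=1.84: B=10.13 P=35.73 S=30.85 R=9.15 C=28.85
t=2.07: B=10.21 P=35.74 S=31.00 R=9.19 C=28.77
At T=2.07: B=10.21 P=35.74 S=31.00 R=9.19 C=28.77; the largest is P.

Dominant species at T: P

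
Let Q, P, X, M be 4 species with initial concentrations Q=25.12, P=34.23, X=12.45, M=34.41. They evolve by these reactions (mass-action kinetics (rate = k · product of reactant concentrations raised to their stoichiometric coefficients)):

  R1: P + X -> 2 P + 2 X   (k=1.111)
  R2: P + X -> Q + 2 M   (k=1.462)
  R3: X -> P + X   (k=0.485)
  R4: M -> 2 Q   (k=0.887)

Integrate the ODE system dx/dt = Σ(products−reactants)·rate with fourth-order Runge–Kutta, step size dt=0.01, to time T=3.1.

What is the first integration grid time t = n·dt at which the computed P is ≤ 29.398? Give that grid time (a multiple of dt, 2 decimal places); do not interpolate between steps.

Threshold first reached at t = 0.05

RK4 with dt=0.01: 310 steps to T=3.1. Trajectory (selected grid times):
t=0.00: Q=25.12 P=34.23 X=12.45 M=34.41
t=0.04: Q=47.66 P=29.93 X=7.96 M=69.91
t=0.05: Q=52.22 P=29.18 X=7.17 M=75.79
t=0.34: Q=132.21 P=22.94 X=0.58 M=104.49
t=0.69: Q=192.00 P=22.43 X=0.04 M=80.24
t=1.03: Q=234.02 P=22.40 X=0.00 M=59.57
t=1.38: Q=265.84 P=22.40 X=0.00 M=43.69
t=1.72: Q=288.59 P=22.40 X=0.00 M=32.32
t=2.07: Q=305.84 P=22.40 X=0.00 M=23.69
t=2.41: Q=318.18 P=22.40 X=0.00 M=17.52
t=2.76: Q=327.53 P=22.40 X=0.00 M=12.85
t=3.10: Q=334.22 P=22.40 X=0.00 M=9.50
P(0.04)=29.932 > 29.398 but P(0.05)=29.185 ≤ 29.398, so the first grid time is t=0.05.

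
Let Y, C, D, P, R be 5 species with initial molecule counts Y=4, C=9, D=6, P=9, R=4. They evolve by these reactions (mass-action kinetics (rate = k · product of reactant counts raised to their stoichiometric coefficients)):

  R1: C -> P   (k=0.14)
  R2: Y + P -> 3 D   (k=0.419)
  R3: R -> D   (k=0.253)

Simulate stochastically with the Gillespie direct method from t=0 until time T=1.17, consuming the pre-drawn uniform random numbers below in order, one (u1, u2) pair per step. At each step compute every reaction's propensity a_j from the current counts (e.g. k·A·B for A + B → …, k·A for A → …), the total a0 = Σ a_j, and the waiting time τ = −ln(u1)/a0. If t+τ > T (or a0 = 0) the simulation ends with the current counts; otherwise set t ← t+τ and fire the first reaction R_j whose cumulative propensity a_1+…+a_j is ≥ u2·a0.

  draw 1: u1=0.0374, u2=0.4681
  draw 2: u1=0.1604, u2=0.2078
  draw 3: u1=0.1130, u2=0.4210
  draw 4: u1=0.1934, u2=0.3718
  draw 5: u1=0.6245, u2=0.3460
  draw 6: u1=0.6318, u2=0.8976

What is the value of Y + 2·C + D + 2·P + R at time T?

Value at T = 50

Check how each reaction changes W = Y + 2·C + D + 2·P + R (weight of products minus weight of reactants):
R1: C -> P: (2·1) − (2·1) = 2 − 2 = 0
R2: Y + P -> 3 D: (1·3) − (1·1 + 2·1) = 3 − 3 = 0
R3: R -> D: (1·1) − (1·1) = 1 − 1 = 0
Every reaction leaves W unchanged, so W is conserved and no simulation is needed: W(T) = W(0) = 4 + 2·9 + 6 + 2·9 + 4 = 50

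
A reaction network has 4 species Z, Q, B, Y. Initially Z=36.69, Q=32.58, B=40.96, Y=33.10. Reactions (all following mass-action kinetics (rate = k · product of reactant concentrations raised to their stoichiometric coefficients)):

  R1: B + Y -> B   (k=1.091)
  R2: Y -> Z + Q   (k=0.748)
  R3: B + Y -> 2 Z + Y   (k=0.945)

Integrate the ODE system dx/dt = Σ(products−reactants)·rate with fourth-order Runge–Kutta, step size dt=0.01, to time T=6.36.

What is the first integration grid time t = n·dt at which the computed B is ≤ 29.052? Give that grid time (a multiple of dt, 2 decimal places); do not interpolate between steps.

RK4 with dt=0.01: 636 steps to T=6.36. Trajectory (selected grid times):
t=0.00: Z=36.69 Q=32.58 B=40.96 Y=33.10
t=0.01: Z=55.38 Q=32.78 B=31.72 Y=22.23
t=0.02: Z=65.90 Q=32.92 B=26.53 Y=16.09
t=0.71: Z=93.37 Q=33.48 B=13.07 Y=0.00
t=1.41: Z=93.37 Q=33.48 B=13.07 Y=0.00
t=2.12: Z=93.37 Q=33.48 B=13.07 Y=0.00
t=2.83: Z=93.37 Q=33.48 B=13.07 Y=0.00
t=3.53: Z=93.37 Q=33.48 B=13.07 Y=0.00
t=4.24: Z=93.37 Q=33.48 B=13.07 Y=0.00
t=4.95: Z=93.37 Q=33.48 B=13.07 Y=0.00
t=5.65: Z=93.37 Q=33.48 B=13.07 Y=0.00
t=6.36: Z=93.37 Q=33.48 B=13.07 Y=0.00
B(0.01)=31.716 > 29.052 but B(0.02)=26.527 ≤ 29.052, so the first grid time is t=0.02.

Threshold first reached at t = 0.02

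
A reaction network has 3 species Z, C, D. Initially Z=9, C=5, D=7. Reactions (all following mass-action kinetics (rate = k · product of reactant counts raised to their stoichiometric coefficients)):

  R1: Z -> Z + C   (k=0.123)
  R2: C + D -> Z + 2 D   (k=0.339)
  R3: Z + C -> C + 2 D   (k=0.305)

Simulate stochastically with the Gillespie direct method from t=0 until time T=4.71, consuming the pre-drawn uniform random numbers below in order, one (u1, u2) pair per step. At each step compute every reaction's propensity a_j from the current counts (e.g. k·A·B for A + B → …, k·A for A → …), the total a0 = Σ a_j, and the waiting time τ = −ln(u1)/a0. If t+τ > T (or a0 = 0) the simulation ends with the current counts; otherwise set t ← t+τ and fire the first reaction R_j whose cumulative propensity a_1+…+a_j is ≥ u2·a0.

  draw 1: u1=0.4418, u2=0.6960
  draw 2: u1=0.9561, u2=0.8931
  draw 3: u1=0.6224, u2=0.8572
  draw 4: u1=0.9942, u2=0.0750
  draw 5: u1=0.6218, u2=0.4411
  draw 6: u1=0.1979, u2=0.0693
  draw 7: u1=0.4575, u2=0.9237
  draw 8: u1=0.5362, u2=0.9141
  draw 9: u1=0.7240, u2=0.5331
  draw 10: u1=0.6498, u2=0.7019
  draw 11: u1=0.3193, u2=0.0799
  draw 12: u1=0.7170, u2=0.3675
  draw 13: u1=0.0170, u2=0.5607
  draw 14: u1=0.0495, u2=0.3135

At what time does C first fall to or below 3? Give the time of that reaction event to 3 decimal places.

t=0.000: Z=9 C=5 D=7
Draw 1: a1=1.107, a2=11.865, a3=13.725, a0=26.697; τ=−ln(0.4418)/26.697=0.031 → t=0.031; u2·a0=0.6960·26.697=18.581; a1+a2=12.972 < 18.581 ≤ a1+…+a3=26.697 → R3 fires; Z=8 C=5 D=9
Draw 2: a1=0.984, a2=15.255, a3=12.200, a0=28.439; τ=−ln(0.9561)/28.439=0.002 → t=0.032; u2·a0=0.8931·28.439=25.399; a1+a2=16.239 < 25.399 ≤ a1+…+a3=28.439 → R3 fires; Z=7 C=5 D=11
Draw 3: a1=0.861, a2=18.645, a3=10.675, a0=30.181; τ=−ln(0.6224)/30.181=0.016 → t=0.048; u2·a0=0.8572·30.181=25.871; a1+a2=19.506 < 25.871 ≤ a1+…+a3=30.181 → R3 fires; Z=6 C=5 D=13
Draw 4: a1=0.738, a2=22.035, a3=9.150, a0=31.923; τ=−ln(0.9942)/31.923=0.000 → t=0.048; u2·a0=0.0750·31.923=2.394; a1=0.738 < 2.394 ≤ a1+a2=22.773 → R2 fires; Z=7 C=4 D=14
Draw 5: a1=0.861, a2=18.984, a3=8.540, a0=28.385; τ=−ln(0.6218)/28.385=0.017 → t=0.065; u2·a0=0.4411·28.385=12.521; a1=0.861 < 12.521 ≤ a1+a2=19.845 → R2 fires; Z=8 C=3 D=15
Draw 6: a1=0.984, a2=15.255, a3=7.320, a0=23.559; τ=−ln(0.1979)/23.559=0.069 → t=0.134; u2·a0=0.0693·23.559=1.633; a1=0.984 < 1.633 ≤ a1+a2=16.239 → R2 fires; Z=9 C=2 D=16
Draw 7: a1=1.107, a2=10.848, a3=5.490, a0=17.445; τ=−ln(0.4575)/17.445=0.045 → t=0.178; u2·a0=0.9237·17.445=16.114; a1+a2=11.955 < 16.114 ≤ a1+…+a3=17.445 → R3 fires; Z=8 C=2 D=18
Draw 8: a1=0.984, a2=12.204, a3=4.880, a0=18.068; τ=−ln(0.5362)/18.068=0.034 → t=0.213; u2·a0=0.9141·18.068=16.516; a1+a2=13.188 < 16.516 ≤ a1+…+a3=18.068 → R3 fires; Z=7 C=2 D=20
Draw 9: a1=0.861, a2=13.560, a3=4.270, a0=18.691; τ=−ln(0.7240)/18.691=0.017 → t=0.230; u2·a0=0.5331·18.691=9.964; a1=0.861 < 9.964 ≤ a1+a2=14.421 → R2 fires; Z=8 C=1 D=21
Draw 10: a1=0.984, a2=7.119, a3=2.440, a0=10.543; τ=−ln(0.6498)/10.543=0.041 → t=0.271; u2·a0=0.7019·10.543=7.400; a1=0.984 < 7.400 ≤ a1+a2=8.103 → R2 fires; Z=9 C=0 D=22
Draw 11: a1=1.107, a2=0.000, a3=0.000, a0=1.107; τ=−ln(0.3193)/1.107=1.031 → t=1.302; u2·a0=0.0799·1.107=0.088 ≤ a1=1.107 → R1 fires; Z=9 C=1 D=22
Draw 12: a1=1.107, a2=7.458, a3=2.745, a0=11.310; τ=−ln(0.7170)/11.310=0.029 → t=1.332; u2·a0=0.3675·11.310=4.156; a1=1.107 < 4.156 ≤ a1+a2=8.565 → R2 fires; Z=10 C=0 D=23
Draw 13: a1=1.230, a2=0.000, a3=0.000, a0=1.230; τ=−ln(0.0170)/1.230=3.313 → t=4.644; u2·a0=0.5607·1.230=0.690 ≤ a1=1.230 → R1 fires; Z=10 C=1 D=23
Draw 14: a1=1.230, a2=7.797, a3=3.050, a0=12.077; τ=−ln(0.0495)/12.077=0.249 → t=4.893 > T=4.71: stop.
C first becomes ≤ 3 when it reaches 3 at the event at t=0.065.

Threshold first reached at t = 0.065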